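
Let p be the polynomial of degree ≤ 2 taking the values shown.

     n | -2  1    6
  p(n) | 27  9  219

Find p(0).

3

Using the Lagrange interpolation formula with nodes -2, 1, 6:
  L_0(n) = (n - 1)(n - 6) / 24
  L_1(n) = (n + 2)(n - 6) / -15
  L_2(n) = (n + 2)(n - 1) / 40
Then p(n) = 27·L_0(n) + 9·L_1(n) + 219·L_2(n).
Expanding and collecting terms gives p(n) = 6n² + 3.
Evaluating at n = 0: p(0) = 3.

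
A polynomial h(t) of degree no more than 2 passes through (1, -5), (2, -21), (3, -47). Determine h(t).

Write h(t) = at^2 + bt + c. Substituting each data point gives a linear system:
  a + b + c = -5
  4a + 2b + c = -21
  9a + 3b + c = -47
Solving the system yields a = -5, b = -1, c = 1.
So h(t) = -5t^2 - t + 1.
Check: h(3) = -47. ✓

h(t) = -5t^2 - t + 1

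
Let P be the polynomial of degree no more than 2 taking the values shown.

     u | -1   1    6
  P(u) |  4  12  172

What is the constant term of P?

Write P(u) = au^2 + bu + c. Substituting each data point gives a linear system:
  a - b + c = 4
  a + b + c = 12
  36a + 6b + c = 172
Solving the system yields a = 4, b = 4, c = 4.
So P(u) = 4u^2 + 4u + 4.
The constant term is 4.

4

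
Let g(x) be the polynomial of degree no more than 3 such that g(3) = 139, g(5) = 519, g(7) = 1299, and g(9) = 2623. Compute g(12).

5944

Forward differences of the values at x = 3, 5, 7, 9:
  g  : 139  519  1299  2623
  Δ  : 380  780  1324
  Δ^2: 400  544
  Δ^3: 144
The third differences are constant, confirming degree 3.
Interpolating (Newton forward form) and evaluating at x = 12 gives g(12) = 5944.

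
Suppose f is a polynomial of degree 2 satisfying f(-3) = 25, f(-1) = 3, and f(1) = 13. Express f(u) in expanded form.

f(u) = 4u^2 + 5u + 4

Write f(u) = au^2 + bu + c. Substituting each data point gives a linear system:
  9a - 3b + c = 25
  a - b + c = 3
  a + b + c = 13
Solving the system yields a = 4, b = 5, c = 4.
So f(u) = 4u^2 + 5u + 4.
Check: f(-3) = 25. ✓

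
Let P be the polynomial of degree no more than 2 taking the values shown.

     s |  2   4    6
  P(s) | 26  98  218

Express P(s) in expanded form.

P(s) = 6s^2 + 2

Using the Lagrange interpolation formula with nodes 2, 4, 6:
  L_0(s) = (s - 4)(s - 6) / 8
  L_1(s) = (s - 2)(s - 6) / -4
  L_2(s) = (s - 2)(s - 4) / 8
Then P(s) = 26·L_0(s) + 98·L_1(s) + 218·L_2(s).
Expanding and collecting terms gives P(s) = 6s² + 2.
Check: P(2) = 26. ✓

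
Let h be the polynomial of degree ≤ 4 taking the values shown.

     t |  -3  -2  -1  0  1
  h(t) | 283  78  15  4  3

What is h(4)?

Forward differences of the values at t = -3, -2, -1, 0, 1:
  h  : 283  78  15  4  3
  Δ  : -205  -63  -11  -1
  Δ^2: 142  52  10
  Δ^3: -90  -42
  Δ^4: 48
The fourth differences are constant, confirming degree 4.
Interpolating (Newton forward form) and evaluating at t = 4 gives h(4) = 360.

360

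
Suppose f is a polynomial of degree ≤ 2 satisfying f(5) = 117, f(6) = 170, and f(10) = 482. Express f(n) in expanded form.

f(n) = 5n^2 - 2n + 2

Write f(n) = an^2 + bn + c. Substituting each data point gives a linear system:
  25a + 5b + c = 117
  36a + 6b + c = 170
  100a + 10b + c = 482
Solving the system yields a = 5, b = -2, c = 2.
So f(n) = 5n² - 2n + 2.
Check: f(10) = 482. ✓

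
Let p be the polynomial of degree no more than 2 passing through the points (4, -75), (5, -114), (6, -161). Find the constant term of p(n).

Write p(n) = an^2 + bn + c. Substituting each data point gives a linear system:
  16a + 4b + c = -75
  25a + 5b + c = -114
  36a + 6b + c = -161
Solving the system yields a = -4, b = -3, c = 1.
So p(n) = -4n² - 3n + 1.
The constant term is 1.

1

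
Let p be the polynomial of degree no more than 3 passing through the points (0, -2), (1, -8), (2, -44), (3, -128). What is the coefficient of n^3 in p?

-3

Write p(n) = an^3 + bn^2 + cn + d. Substituting each data point gives a linear system:
  d = -2
  a + b + c + d = -8
  8a + 4b + 2c + d = -44
  27a + 9b + 3c + d = -128
Solving the system yields a = -3, b = -6, c = 3, d = -2.
So p(n) = -3n^3 - 6n^2 + 3n - 2.
The leading coefficient is -3.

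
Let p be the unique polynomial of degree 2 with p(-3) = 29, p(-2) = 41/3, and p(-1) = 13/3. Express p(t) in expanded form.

Write p(t) = at^2 + bt + c. Substituting each data point gives a linear system:
  9a - 3b + c = 29
  4a - 2b + c = 41/3
  a - b + c = 13/3
Solving the system yields a = 3, b = -1/3, c = 1.
So p(t) = 3t^2 - (1/3)t + 1.
Check: p(-1) = 13/3. ✓

p(t) = 3t^2 - (1/3)t + 1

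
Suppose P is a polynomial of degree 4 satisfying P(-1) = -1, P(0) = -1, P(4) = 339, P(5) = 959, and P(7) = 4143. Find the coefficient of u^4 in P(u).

2

Write P(u) = au^4 + bu^3 + cu^2 + du + e. Substituting each data point gives a linear system:
  a - b + c - d + e = -1
  e = -1
  256a + 64b + 16c + 4d + e = 339
  625a + 125b + 25c + 5d + e = 959
  2401a + 343b + 49c + 7d + e = 4143
Solving the system yields a = 2, b = -1, c = -6, d = -3, e = -1.
So P(u) = 2u^4 - u^3 - 6u^2 - 3u - 1.
The leading coefficient is 2.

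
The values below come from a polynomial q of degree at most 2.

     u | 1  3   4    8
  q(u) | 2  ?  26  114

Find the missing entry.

14

The 3 known points determine the degree-2 polynomial uniquely.
Write q(u) = au^2 + bu + c. Substituting each data point gives a linear system:
  a + b + c = 2
  16a + 4b + c = 26
  64a + 8b + c = 114
Solving the system yields a = 2, b = -2, c = 2.
So q(u) = 2u^2 - 2u + 2.
Then q(3) = 14.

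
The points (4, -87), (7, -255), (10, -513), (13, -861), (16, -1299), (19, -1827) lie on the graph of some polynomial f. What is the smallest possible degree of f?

Forward differences of the values at t = 4, 7, 10, 13, 16, 19:
  f  : -87  -255  -513  -861  -1299  -1827
  Δ  : -168  -258  -348  -438  -528
  Δ^2: -90  -90  -90  -90
  Δ^3: 0  0  0
  Δ^4: 0  0
  Δ^5: 0
The second differences are constant (-90) and nonzero, while all higher differences vanish, so the minimal degree is 2.

2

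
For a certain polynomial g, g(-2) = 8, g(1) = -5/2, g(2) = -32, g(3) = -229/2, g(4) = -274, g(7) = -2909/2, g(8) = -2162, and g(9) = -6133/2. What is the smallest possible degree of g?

Divided differences on the nodes -2, 1, 2, 3, 4, 7, 8, 9:
  order 0: 8  -5/2  -32  -229/2  -274  -2909/2  -2162  -6133/2
  order 1: -7/2  -59/2  -165/2  -319/2  -787/2  -1415/2  -1809/2
  order 2: -13/2  -53/2  -77/2  -117/2  -157/2  -197/2
  order 3: -4  -4  -4  -4  -4
  order 4: 0  0  0  0
  order 5: 0  0  0
  order 6: 0  0
  order 7: 0
The order-3 divided differences are all -4 (nonzero) and every higher order vanishes, so the data lies on a polynomial of degree exactly 3.

3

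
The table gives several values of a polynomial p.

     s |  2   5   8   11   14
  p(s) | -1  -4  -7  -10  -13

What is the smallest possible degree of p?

1

Forward differences of the values at s = 2, 5, 8, 11, 14:
  p  : -1  -4  -7  -10  -13
  Δ  : -3  -3  -3  -3
  Δ^2: 0  0  0
  Δ^3: 0  0
  Δ^4: 0
The first differences are constant (-3) and nonzero, while all higher differences vanish, so the minimal degree is 1.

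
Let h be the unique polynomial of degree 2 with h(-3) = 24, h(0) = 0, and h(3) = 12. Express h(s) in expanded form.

Write h(s) = as^2 + bs + c. Substituting each data point gives a linear system:
  9a - 3b + c = 24
  c = 0
  9a + 3b + c = 12
Solving the system yields a = 2, b = -2, c = 0.
So h(s) = 2s^2 - 2s.
Check: h(3) = 12. ✓

h(s) = 2s^2 - 2s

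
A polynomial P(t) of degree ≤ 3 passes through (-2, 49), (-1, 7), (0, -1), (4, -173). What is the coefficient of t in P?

1

Write P(t) = at^3 + bt^2 + ct + d. Substituting each data point gives a linear system:
  -8a + 4b - 2c + d = 49
  -a + b - c + d = 7
  d = -1
  64a + 16b + 4c + d = -173
Solving the system yields a = -4, b = 5, c = 1, d = -1.
So P(t) = -4t³ + 5t² + t - 1.
The coefficient of t is 1.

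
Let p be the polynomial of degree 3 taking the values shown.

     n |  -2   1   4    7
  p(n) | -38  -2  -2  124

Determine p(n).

p(n) = n^3 - 5n^2 + 4n - 2

Write p(n) = an^3 + bn^2 + cn + d. Substituting each data point gives a linear system:
  -8a + 4b - 2c + d = -38
  a + b + c + d = -2
  64a + 16b + 4c + d = -2
  343a + 49b + 7c + d = 124
Solving the system yields a = 1, b = -5, c = 4, d = -2.
So p(n) = n^3 - 5n^2 + 4n - 2.
Check: p(1) = -2. ✓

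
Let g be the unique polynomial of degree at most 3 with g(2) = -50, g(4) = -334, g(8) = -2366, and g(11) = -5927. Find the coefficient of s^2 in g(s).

-5

Write g(s) = as^3 + bs^2 + cs + d. Substituting each data point gives a linear system:
  8a + 4b + 2c + d = -50
  64a + 16b + 4c + d = -334
  512a + 64b + 8c + d = -2366
  1331a + 121b + 11c + d = -5927
Solving the system yields a = -4, b = -5, c = 0, d = 2.
So g(s) = -4s³ - 5s² + 2.
The coefficient of s^2 is -5.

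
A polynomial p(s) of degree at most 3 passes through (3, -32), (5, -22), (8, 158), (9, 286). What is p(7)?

68

Using the Lagrange interpolation formula with nodes 3, 5, 8, 9:
  L_0(s) = (s - 5)(s - 8)(s - 9) / -60
  L_1(s) = (s - 3)(s - 8)(s - 9) / 24
  L_2(s) = (s - 3)(s - 5)(s - 9) / -15
  L_3(s) = (s - 3)(s - 5)(s - 8) / 24
Then p(s) = -32·L_0(s) - 22·L_1(s) + 158·L_2(s) + 286·L_3(s).
Expanding and collecting terms gives p(s) = s^3 - 5s^2 - 4s - 2.
Evaluating at s = 7: p(7) = 68.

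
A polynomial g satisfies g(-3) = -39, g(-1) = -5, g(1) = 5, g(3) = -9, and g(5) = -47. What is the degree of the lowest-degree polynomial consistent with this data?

Forward differences of the values at t = -3, -1, 1, 3, 5:
  g  : -39  -5  5  -9  -47
  Δ  : 34  10  -14  -38
  Δ^2: -24  -24  -24
  Δ^3: 0  0
  Δ^4: 0
The second differences are constant (-24) and nonzero, while all higher differences vanish, so the minimal degree is 2.

2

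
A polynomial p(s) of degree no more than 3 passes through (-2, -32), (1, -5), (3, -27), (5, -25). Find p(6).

Using the Lagrange interpolation formula with nodes -2, 1, 3, 5:
  L_0(s) = (s - 1)(s - 3)(s - 5) / -105
  L_1(s) = (s + 2)(s - 3)(s - 5) / 24
  L_2(s) = (s + 2)(s - 1)(s - 5) / -20
  L_3(s) = (s + 2)(s - 1)(s - 3) / 56
Then p(s) = -32·L_0(s) - 5·L_1(s) - 27·L_2(s) - 25·L_3(s).
Expanding and collecting terms gives p(s) = s^3 - 6s^2.
Evaluating at s = 6: p(6) = 0.

0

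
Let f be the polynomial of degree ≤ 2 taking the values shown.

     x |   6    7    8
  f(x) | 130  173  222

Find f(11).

Using the Lagrange interpolation formula with nodes 6, 7, 8:
  L_0(x) = (x - 7)(x - 8) / 2
  L_1(x) = (x - 6)(x - 8) / -1
  L_2(x) = (x - 6)(x - 7) / 2
Then f(x) = 130·L_0(x) + 173·L_1(x) + 222·L_2(x).
Expanding and collecting terms gives f(x) = 3x² + 4x - 2.
Evaluating at x = 11: f(11) = 405.

405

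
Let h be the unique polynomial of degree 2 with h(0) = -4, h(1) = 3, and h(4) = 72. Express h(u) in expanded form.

Using the Lagrange interpolation formula with nodes 0, 1, 4:
  L_0(u) = (u - 1)(u - 4) / 4
  L_1(u) = u(u - 4) / -3
  L_2(u) = u(u - 1) / 12
Then h(u) = -4·L_0(u) + 3·L_1(u) + 72·L_2(u).
Expanding and collecting terms gives h(u) = 4u² + 3u - 4.
Check: h(0) = -4. ✓

h(u) = 4u^2 + 3u - 4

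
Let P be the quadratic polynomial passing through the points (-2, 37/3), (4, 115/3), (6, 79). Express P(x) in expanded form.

P(x) = 2x^2 + (1/3)x + 5

Write P(x) = ax^2 + bx + c. Substituting each data point gives a linear system:
  4a - 2b + c = 37/3
  16a + 4b + c = 115/3
  36a + 6b + c = 79
Solving the system yields a = 2, b = 1/3, c = 5.
So P(x) = 2x^2 + (1/3)x + 5.
Check: P(-2) = 37/3. ✓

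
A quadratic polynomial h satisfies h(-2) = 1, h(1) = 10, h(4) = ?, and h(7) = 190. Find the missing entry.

73

On equispaced nodes a degree-2 polynomial has vanishing third forward difference, so
  - h(-2) + 3·h(1) - 3·h(4) + h(7) = 0.
Substituting the known values and solving for h(4):
  -3·h(4) = -219
  h(4) = 73.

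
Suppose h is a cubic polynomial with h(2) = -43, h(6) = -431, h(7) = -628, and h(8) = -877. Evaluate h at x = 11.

Using the Lagrange interpolation formula with nodes 2, 6, 7, 8:
  L_0(x) = (x - 6)(x - 7)(x - 8) / -120
  L_1(x) = (x - 2)(x - 7)(x - 8) / 8
  L_2(x) = (x - 2)(x - 6)(x - 8) / -5
  L_3(x) = (x - 2)(x - 6)(x - 7) / 12
Then h(x) = -43·L_0(x) - 431·L_1(x) - 628·L_2(x) - 877·L_3(x).
Expanding and collecting terms gives h(x) = -x³ - 5x² - 5x - 5.
Evaluating at x = 11: h(11) = -1996.

-1996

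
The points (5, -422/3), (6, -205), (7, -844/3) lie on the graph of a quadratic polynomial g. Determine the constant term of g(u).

1

Write g(u) = au^2 + bu + c. Substituting each data point gives a linear system:
  25a + 5b + c = -422/3
  36a + 6b + c = -205
  49a + 7b + c = -844/3
Solving the system yields a = -6, b = 5/3, c = 1.
So g(u) = -6u² + (5/3)u + 1.
The constant term is 1.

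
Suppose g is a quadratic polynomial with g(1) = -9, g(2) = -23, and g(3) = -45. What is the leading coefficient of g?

-4

Write g(s) = as^2 + bs + c. Substituting each data point gives a linear system:
  a + b + c = -9
  4a + 2b + c = -23
  9a + 3b + c = -45
Solving the system yields a = -4, b = -2, c = -3.
So g(s) = -4s² - 2s - 3.
The leading coefficient is -4.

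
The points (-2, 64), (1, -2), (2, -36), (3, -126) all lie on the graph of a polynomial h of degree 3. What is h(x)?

h(x) = -5x^3 + 2x^2 - 5x + 6

Using the Lagrange interpolation formula with nodes -2, 1, 2, 3:
  L_0(x) = (x - 1)(x - 2)(x - 3) / -60
  L_1(x) = (x + 2)(x - 2)(x - 3) / 6
  L_2(x) = (x + 2)(x - 1)(x - 3) / -4
  L_3(x) = (x + 2)(x - 1)(x - 2) / 10
Then h(x) = 64·L_0(x) - 2·L_1(x) - 36·L_2(x) - 126·L_3(x).
Expanding and collecting terms gives h(x) = -5x^3 + 2x^2 - 5x + 6.
Check: h(3) = -126. ✓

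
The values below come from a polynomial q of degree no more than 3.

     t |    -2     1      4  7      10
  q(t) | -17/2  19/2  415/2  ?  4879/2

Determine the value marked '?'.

On equispaced nodes a degree-3 polynomial has vanishing fourth forward difference, so
  q(-2) - 4·q(1) + 6·q(4) - 4·q(7) + q(10) = 0.
Substituting the known values and solving for q(7):
  -4·q(7) = -3638
  q(7) = 1819/2.

1819/2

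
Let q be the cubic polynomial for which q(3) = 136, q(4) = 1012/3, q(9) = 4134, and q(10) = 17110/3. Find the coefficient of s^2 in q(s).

Write q(s) = as^3 + bs^2 + cs + d. Substituting each data point gives a linear system:
  27a + 9b + 3c + d = 136
  64a + 16b + 4c + d = 1012/3
  729a + 81b + 9c + d = 4134
  1000a + 100b + 10c + d = 17110/3
Solving the system yields a = 6, b = -3, c = 1/3, d = 0.
So q(s) = 6s^3 - 3s^2 + (1/3)s.
The coefficient of s^2 is -3.

-3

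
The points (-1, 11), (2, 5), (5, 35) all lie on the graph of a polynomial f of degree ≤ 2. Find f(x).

Using the Lagrange interpolation formula with nodes -1, 2, 5:
  L_0(x) = (x - 2)(x - 5) / 18
  L_1(x) = (x + 1)(x - 5) / -9
  L_2(x) = (x + 1)(x - 2) / 18
Then f(x) = 11·L_0(x) + 5·L_1(x) + 35·L_2(x).
Expanding and collecting terms gives f(x) = 2x^2 - 4x + 5.
Check: f(2) = 5. ✓

f(x) = 2x^2 - 4x + 5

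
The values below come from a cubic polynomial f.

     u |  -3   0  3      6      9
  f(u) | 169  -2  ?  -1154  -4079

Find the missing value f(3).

-119

On equispaced nodes a degree-3 polynomial has vanishing fourth forward difference, so
  f(-3) - 4·f(0) + 6·f(3) - 4·f(6) + f(9) = 0.
Substituting the known values and solving for f(3):
  6·f(3) = -714
  f(3) = -119.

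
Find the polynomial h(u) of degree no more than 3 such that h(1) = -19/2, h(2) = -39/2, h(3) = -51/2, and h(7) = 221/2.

h(u) = u^3 - 4u^2 - 5u - 3/2

Write h(u) = au^3 + bu^2 + cu + d. Substituting each data point gives a linear system:
  a + b + c + d = -19/2
  8a + 4b + 2c + d = -39/2
  27a + 9b + 3c + d = -51/2
  343a + 49b + 7c + d = 221/2
Solving the system yields a = 1, b = -4, c = -5, d = -3/2.
So h(u) = u³ - 4u² - 5u - 3/2.
Check: h(1) = -19/2. ✓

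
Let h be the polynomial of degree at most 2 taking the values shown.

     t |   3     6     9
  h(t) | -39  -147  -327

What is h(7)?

-199

Using the Lagrange interpolation formula with nodes 3, 6, 9:
  L_0(t) = (t - 6)(t - 9) / 18
  L_1(t) = (t - 3)(t - 9) / -9
  L_2(t) = (t - 3)(t - 6) / 18
Then h(t) = -39·L_0(t) - 147·L_1(t) - 327·L_2(t).
Expanding and collecting terms gives h(t) = -4t² - 3.
Evaluating at t = 7: h(7) = -199.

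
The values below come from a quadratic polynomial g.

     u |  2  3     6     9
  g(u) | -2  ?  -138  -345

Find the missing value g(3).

The 3 known points determine the degree-2 polynomial uniquely.
Write g(u) = au^2 + bu + c. Substituting each data point gives a linear system:
  4a + 2b + c = -2
  36a + 6b + c = -138
  81a + 9b + c = -345
Solving the system yields a = -5, b = 6, c = 6.
So g(u) = -5u^2 + 6u + 6.
Then g(3) = -21.

-21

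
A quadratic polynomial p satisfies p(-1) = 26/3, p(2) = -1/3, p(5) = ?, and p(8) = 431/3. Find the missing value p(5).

The 3 known points determine the degree-2 polynomial uniquely.
Write p(t) = at^2 + bt + c. Substituting each data point gives a linear system:
  a - b + c = 26/3
  4a + 2b + c = -1/3
  64a + 8b + c = 431/3
Solving the system yields a = 3, b = -6, c = -1/3.
So p(t) = 3t² - 6t - 1/3.
Then p(5) = 134/3.

134/3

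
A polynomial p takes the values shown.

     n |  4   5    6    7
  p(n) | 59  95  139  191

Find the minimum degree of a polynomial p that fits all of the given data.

Forward differences of the values at n = 4, 5, 6, 7:
  p  : 59  95  139  191
  Δ  : 36  44  52
  Δ^2: 8  8
  Δ^3: 0
The second differences are constant (8) and nonzero, while all higher differences vanish, so the minimal degree is 2.

2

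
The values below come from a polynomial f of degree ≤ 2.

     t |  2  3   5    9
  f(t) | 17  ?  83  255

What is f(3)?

The 3 known points determine the degree-2 polynomial uniquely.
Write f(t) = at^2 + bt + c. Substituting each data point gives a linear system:
  4a + 2b + c = 17
  25a + 5b + c = 83
  81a + 9b + c = 255
Solving the system yields a = 3, b = 1, c = 3.
So f(t) = 3t^2 + t + 3.
Then f(3) = 33.

33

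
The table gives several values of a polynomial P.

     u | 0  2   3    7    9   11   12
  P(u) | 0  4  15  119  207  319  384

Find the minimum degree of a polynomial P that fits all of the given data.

2

Divided differences on the nodes 0, 2, 3, 7, 9, 11, 12:
  order 0: 0  4  15  119  207  319  384
  order 1: 2  11  26  44  56  65
  order 2: 3  3  3  3  3
  order 3: 0  0  0  0
  order 4: 0  0  0
  order 5: 0  0
  order 6: 0
The order-2 divided differences are all 3 (nonzero) and every higher order vanishes, so the data lies on a polynomial of degree exactly 2.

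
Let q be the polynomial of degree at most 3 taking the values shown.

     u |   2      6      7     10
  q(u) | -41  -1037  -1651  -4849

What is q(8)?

-2471

Write q(u) = au^3 + bu^2 + cu + d. Substituting each data point gives a linear system:
  8a + 4b + 2c + d = -41
  216a + 36b + 6c + d = -1037
  343a + 49b + 7c + d = -1651
  1000a + 100b + 10c + d = -4849
Solving the system yields a = -5, b = 2, c = -5, d = 1.
So q(u) = -5u^3 + 2u^2 - 5u + 1.
Then q(8) = -2471.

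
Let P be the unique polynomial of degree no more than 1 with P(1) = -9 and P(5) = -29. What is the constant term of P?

Write P(n) = an + b. Substituting each data point gives a linear system:
  a + b = -9
  5a + b = -29
Solving the system yields a = -5, b = -4.
So P(n) = -5n - 4.
The constant term is -4.

-4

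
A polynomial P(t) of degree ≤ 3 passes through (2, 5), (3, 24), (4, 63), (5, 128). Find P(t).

Using the Lagrange interpolation formula with nodes 2, 3, 4, 5:
  L_0(t) = (t - 3)(t - 4)(t - 5) / -6
  L_1(t) = (t - 2)(t - 4)(t - 5) / 2
  L_2(t) = (t - 2)(t - 3)(t - 5) / -2
  L_3(t) = (t - 2)(t - 3)(t - 4) / 6
Then P(t) = 5·L_0(t) + 24·L_1(t) + 63·L_2(t) + 128·L_3(t).
Expanding and collecting terms gives P(t) = t^3 + t^2 - 5t + 3.
Check: P(4) = 63. ✓

P(t) = t^3 + t^2 - 5t + 3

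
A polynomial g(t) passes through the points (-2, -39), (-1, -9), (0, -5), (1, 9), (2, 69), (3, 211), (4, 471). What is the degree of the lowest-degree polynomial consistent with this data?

Forward differences of the values at t = -2, -1, 0, 1, 2, 3, 4:
  g  : -39  -9  -5  9  69  211  471
  Δ  : 30  4  14  60  142  260
  Δ^2: -26  10  46  82  118
  Δ^3: 36  36  36  36
  Δ^4: 0  0  0
  Δ^5: 0  0
  Δ^6: 0
The third differences are constant (36) and nonzero, while all higher differences vanish, so the minimal degree is 3.

3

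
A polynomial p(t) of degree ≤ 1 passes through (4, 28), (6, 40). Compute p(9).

58

Write p(t) = at + b. Substituting each data point gives a linear system:
  4a + b = 28
  6a + b = 40
Solving the system yields a = 6, b = 4.
So p(t) = 6t + 4.
Then p(9) = 58.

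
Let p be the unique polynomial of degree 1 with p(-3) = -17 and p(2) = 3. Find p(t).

p(t) = 4t - 5

Using the Lagrange interpolation formula with nodes -3, 2:
  L_0(t) = (t - 2) / -5
  L_1(t) = (t + 3) / 5
Then p(t) = -17·L_0(t) + 3·L_1(t).
Expanding and collecting terms gives p(t) = 4t - 5.
Check: p(-3) = -17. ✓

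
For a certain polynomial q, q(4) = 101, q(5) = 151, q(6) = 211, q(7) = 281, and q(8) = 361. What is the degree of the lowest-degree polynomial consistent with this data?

2

Forward differences of the values at x = 4, 5, 6, 7, 8:
  q  : 101  151  211  281  361
  Δ  : 50  60  70  80
  Δ^2: 10  10  10
  Δ^3: 0  0
  Δ^4: 0
The second differences are constant (10) and nonzero, while all higher differences vanish, so the minimal degree is 2.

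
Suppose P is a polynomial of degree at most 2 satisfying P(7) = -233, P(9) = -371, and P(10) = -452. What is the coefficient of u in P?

-5

Write P(u) = au^2 + bu + c. Substituting each data point gives a linear system:
  49a + 7b + c = -233
  81a + 9b + c = -371
  100a + 10b + c = -452
Solving the system yields a = -4, b = -5, c = -2.
So P(u) = -4u^2 - 5u - 2.
The coefficient of u is -5.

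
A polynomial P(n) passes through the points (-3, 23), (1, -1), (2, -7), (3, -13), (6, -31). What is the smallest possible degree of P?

1

Divided differences on the nodes -3, 1, 2, 3, 6:
  order 0: 23  -1  -7  -13  -31
  order 1: -6  -6  -6  -6
  order 2: 0  0  0
  order 3: 0  0
  order 4: 0
The order-1 divided differences are all -6 (nonzero) and every higher order vanishes, so the data lies on a polynomial of degree exactly 1.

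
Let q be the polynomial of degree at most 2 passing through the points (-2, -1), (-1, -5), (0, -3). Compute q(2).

19

Forward differences of the values at u = -2, -1, 0:
  q  : -1  -5  -3
  Δ  : -4  2
  Δ^2: 6
The second differences are constant, confirming degree 2.
Interpolating (Newton forward form) and evaluating at u = 2 gives q(2) = 19.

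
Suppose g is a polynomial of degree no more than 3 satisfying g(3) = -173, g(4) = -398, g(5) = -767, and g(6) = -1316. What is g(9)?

-4403

Using the Lagrange interpolation formula with nodes 3, 4, 5, 6:
  L_0(x) = (x - 4)(x - 5)(x - 6) / -6
  L_1(x) = (x - 3)(x - 5)(x - 6) / 2
  L_2(x) = (x - 3)(x - 4)(x - 6) / -2
  L_3(x) = (x - 3)(x - 4)(x - 5) / 6
Then g(x) = -173·L_0(x) - 398·L_1(x) - 767·L_2(x) - 1316·L_3(x).
Expanding and collecting terms gives g(x) = -6x^3 - 3x - 2.
Evaluating at x = 9: g(9) = -4403.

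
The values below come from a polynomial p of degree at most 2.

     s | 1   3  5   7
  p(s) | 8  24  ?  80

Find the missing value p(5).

48

The 3 known points determine the degree-2 polynomial uniquely.
Write p(s) = as^2 + bs + c. Substituting each data point gives a linear system:
  a + b + c = 8
  9a + 3b + c = 24
  49a + 7b + c = 80
Solving the system yields a = 1, b = 4, c = 3.
So p(s) = s^2 + 4s + 3.
Then p(5) = 48.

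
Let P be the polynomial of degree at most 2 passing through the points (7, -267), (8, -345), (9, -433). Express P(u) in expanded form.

Using the Lagrange interpolation formula with nodes 7, 8, 9:
  L_0(u) = (u - 8)(u - 9) / 2
  L_1(u) = (u - 7)(u - 9) / -1
  L_2(u) = (u - 7)(u - 8) / 2
Then P(u) = -267·L_0(u) - 345·L_1(u) - 433·L_2(u).
Expanding and collecting terms gives P(u) = -5u^2 - 3u - 1.
Check: P(8) = -345. ✓

P(u) = -5u^2 - 3u - 1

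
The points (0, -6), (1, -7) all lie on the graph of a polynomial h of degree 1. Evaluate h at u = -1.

-5

Write h(u) = au + b. Substituting each data point gives a linear system:
  b = -6
  a + b = -7
Solving the system yields a = -1, b = -6.
So h(u) = -u - 6.
Then h(-1) = -5.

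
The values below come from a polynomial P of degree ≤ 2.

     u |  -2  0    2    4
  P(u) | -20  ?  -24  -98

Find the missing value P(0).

The 3 known points determine the degree-2 polynomial uniquely.
Write P(u) = au^2 + bu + c. Substituting each data point gives a linear system:
  4a - 2b + c = -20
  4a + 2b + c = -24
  16a + 4b + c = -98
Solving the system yields a = -6, b = -1, c = 2.
So P(u) = -6u² - u + 2.
Then P(0) = 2.

2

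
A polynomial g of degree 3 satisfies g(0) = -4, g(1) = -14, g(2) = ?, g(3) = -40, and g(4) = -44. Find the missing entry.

On equispaced nodes a degree-3 polynomial has vanishing fourth forward difference, so
  g(0) - 4·g(1) + 6·g(2) - 4·g(3) + g(4) = 0.
Substituting the known values and solving for g(2):
  6·g(2) = -168
  g(2) = -28.

-28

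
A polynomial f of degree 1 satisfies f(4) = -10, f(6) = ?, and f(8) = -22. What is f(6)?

The 2 known points determine the degree-1 polynomial uniquely.
Write f(x) = ax + b. Substituting each data point gives a linear system:
  4a + b = -10
  8a + b = -22
Solving the system yields a = -3, b = 2.
So f(x) = -3x + 2.
Then f(6) = -16.

-16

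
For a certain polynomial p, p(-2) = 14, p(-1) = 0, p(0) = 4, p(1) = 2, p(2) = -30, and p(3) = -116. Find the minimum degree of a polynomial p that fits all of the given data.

3

Forward differences of the values at x = -2, -1, 0, 1, 2, 3:
  p  : 14  0  4  2  -30  -116
  Δ  : -14  4  -2  -32  -86
  Δ^2: 18  -6  -30  -54
  Δ^3: -24  -24  -24
  Δ^4: 0  0
  Δ^5: 0
The third differences are constant (-24) and nonzero, while all higher differences vanish, so the minimal degree is 3.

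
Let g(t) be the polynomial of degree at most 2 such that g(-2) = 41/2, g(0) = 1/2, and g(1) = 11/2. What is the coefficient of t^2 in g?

5

Write g(t) = at^2 + bt + c. Substituting each data point gives a linear system:
  4a - 2b + c = 41/2
  c = 1/2
  a + b + c = 11/2
Solving the system yields a = 5, b = 0, c = 1/2.
So g(t) = 5t^2 + 1/2.
The leading coefficient is 5.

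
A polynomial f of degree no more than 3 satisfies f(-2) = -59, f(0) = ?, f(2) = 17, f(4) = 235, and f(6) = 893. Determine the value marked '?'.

-1

On equispaced nodes a degree-3 polynomial has vanishing fourth forward difference, so
  f(-2) - 4·f(0) + 6·f(2) - 4·f(4) + f(6) = 0.
Substituting the known values and solving for f(0):
  -4·f(0) = 4
  f(0) = -1.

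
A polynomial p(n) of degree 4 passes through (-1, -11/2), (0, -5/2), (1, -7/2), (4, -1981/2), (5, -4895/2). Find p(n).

p(n) = -4n^4 + 2n^2 + n - 5/2

Write p(n) = an^4 + bn^3 + cn^2 + dn + e. Substituting each data point gives a linear system:
  a - b + c - d + e = -11/2
  e = -5/2
  a + b + c + d + e = -7/2
  256a + 64b + 16c + 4d + e = -1981/2
  625a + 125b + 25c + 5d + e = -4895/2
Solving the system yields a = -4, b = 0, c = 2, d = 1, e = -5/2.
So p(n) = -4n^4 + 2n^2 + n - 5/2.
Check: p(5) = -4895/2. ✓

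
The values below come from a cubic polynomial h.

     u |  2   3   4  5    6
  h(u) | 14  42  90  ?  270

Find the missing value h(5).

164

On equispaced nodes a degree-3 polynomial has vanishing fourth forward difference, so
  h(2) - 4·h(3) + 6·h(4) - 4·h(5) + h(6) = 0.
Substituting the known values and solving for h(5):
  -4·h(5) = -656
  h(5) = 164.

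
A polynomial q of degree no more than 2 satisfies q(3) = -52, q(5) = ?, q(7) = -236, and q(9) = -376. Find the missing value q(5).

On equispaced nodes a degree-2 polynomial has vanishing third forward difference, so
  - q(3) + 3·q(5) - 3·q(7) + q(9) = 0.
Substituting the known values and solving for q(5):
  3·q(5) = -384
  q(5) = -128.

-128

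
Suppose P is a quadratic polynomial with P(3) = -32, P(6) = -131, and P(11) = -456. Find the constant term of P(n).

-5

Write P(n) = an^2 + bn + c. Substituting each data point gives a linear system:
  9a + 3b + c = -32
  36a + 6b + c = -131
  121a + 11b + c = -456
Solving the system yields a = -4, b = 3, c = -5.
So P(n) = -4n^2 + 3n - 5.
The constant term is -5.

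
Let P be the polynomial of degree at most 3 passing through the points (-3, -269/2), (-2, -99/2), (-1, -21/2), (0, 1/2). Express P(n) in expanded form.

P(n) = 3n^3 - 5n^2 + 3n + 1/2

Using the Lagrange interpolation formula with nodes -3, -2, -1, 0:
  L_0(n) = (n + 2)(n + 1)n / -6
  L_1(n) = (n + 3)(n + 1)n / 2
  L_2(n) = (n + 3)(n + 2)n / -2
  L_3(n) = (n + 3)(n + 2)(n + 1) / 6
Then P(n) = -269/2·L_0(n) - 99/2·L_1(n) - 21/2·L_2(n) + 1/2·L_3(n).
Expanding and collecting terms gives P(n) = 3n^3 - 5n^2 + 3n + 1/2.
Check: P(-1) = -21/2. ✓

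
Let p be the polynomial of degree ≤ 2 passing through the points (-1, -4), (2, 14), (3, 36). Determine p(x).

Using the Lagrange interpolation formula with nodes -1, 2, 3:
  L_0(x) = (x - 2)(x - 3) / 12
  L_1(x) = (x + 1)(x - 3) / -3
  L_2(x) = (x + 1)(x - 2) / 4
Then p(x) = -4·L_0(x) + 14·L_1(x) + 36·L_2(x).
Expanding and collecting terms gives p(x) = 4x² + 2x - 6.
Check: p(3) = 36. ✓

p(x) = 4x^2 + 2x - 6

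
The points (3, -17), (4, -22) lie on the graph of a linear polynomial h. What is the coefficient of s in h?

Write h(s) = as + b. Substituting each data point gives a linear system:
  3a + b = -17
  4a + b = -22
Solving the system yields a = -5, b = -2.
So h(s) = -5s - 2.
The leading coefficient is -5.

-5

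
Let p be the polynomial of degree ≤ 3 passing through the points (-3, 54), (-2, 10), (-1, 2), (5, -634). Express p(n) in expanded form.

p(n) = -4n^3 - 6n^2 + 2n + 6

Write p(n) = an^3 + bn^2 + cn + d. Substituting each data point gives a linear system:
  -27a + 9b - 3c + d = 54
  -8a + 4b - 2c + d = 10
  -a + b - c + d = 2
  125a + 25b + 5c + d = -634
Solving the system yields a = -4, b = -6, c = 2, d = 6.
So p(n) = -4n^3 - 6n^2 + 2n + 6.
Check: p(-1) = 2. ✓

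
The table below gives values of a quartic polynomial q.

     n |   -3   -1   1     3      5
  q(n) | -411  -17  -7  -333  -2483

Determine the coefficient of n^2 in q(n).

Write q(n) = an^4 + bn^3 + cn^2 + dn + e. Substituting each data point gives a linear system:
  81a - 27b + 9c - 3d + e = -411
  a - b + c - d + e = -17
  a + b + c + d + e = -7
  81a + 27b + 9c + 3d + e = -333
  625a + 125b + 25c + 5d + e = -2483
Solving the system yields a = -4, b = 1, c = -5, d = 4, e = -3.
So q(n) = -4n^4 + n^3 - 5n^2 + 4n - 3.
The coefficient of n^2 is -5.

-5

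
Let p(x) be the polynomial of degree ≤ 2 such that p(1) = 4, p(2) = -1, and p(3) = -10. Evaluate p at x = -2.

Using the Lagrange interpolation formula with nodes 1, 2, 3:
  L_0(x) = (x - 2)(x - 3) / 2
  L_1(x) = (x - 1)(x - 3) / -1
  L_2(x) = (x - 1)(x - 2) / 2
Then p(x) = 4·L_0(x) - 1·L_1(x) - 10·L_2(x).
Expanding and collecting terms gives p(x) = -2x^2 + x + 5.
Evaluating at x = -2: p(-2) = -5.

-5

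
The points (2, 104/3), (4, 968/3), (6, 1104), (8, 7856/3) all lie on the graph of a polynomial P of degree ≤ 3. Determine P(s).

Write P(s) = as^3 + bs^2 + cs + d. Substituting each data point gives a linear system:
  8a + 4b + 2c + d = 104/3
  64a + 16b + 4c + d = 968/3
  216a + 36b + 6c + d = 1104
  512a + 64b + 8c + d = 7856/3
Solving the system yields a = 5, b = 5/3, c = -6, d = 0.
So P(s) = 5s^3 + (5/3)s^2 - 6s.
Check: P(6) = 1104. ✓

P(s) = 5s^3 + (5/3)s^2 - 6s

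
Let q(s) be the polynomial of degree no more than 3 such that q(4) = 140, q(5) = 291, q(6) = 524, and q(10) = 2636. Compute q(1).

Using the Lagrange interpolation formula with nodes 4, 5, 6, 10:
  L_0(s) = (s - 5)(s - 6)(s - 10) / -12
  L_1(s) = (s - 4)(s - 6)(s - 10) / 5
  L_2(s) = (s - 4)(s - 5)(s - 10) / -8
  L_3(s) = (s - 4)(s - 5)(s - 6) / 120
Then q(s) = 140·L_0(s) + 291·L_1(s) + 524·L_2(s) + 2636·L_3(s).
Expanding and collecting terms gives q(s) = 3s^3 - 4s^2 + 4s - 4.
Evaluating at s = 1: q(1) = -1.

-1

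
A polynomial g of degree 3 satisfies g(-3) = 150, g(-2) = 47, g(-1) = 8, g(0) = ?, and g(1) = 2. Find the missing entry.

3

The 4 known points determine the degree-3 polynomial uniquely.
Write g(s) = as^3 + bs^2 + cs + d. Substituting each data point gives a linear system:
  -27a + 9b - 3c + d = 150
  -8a + 4b - 2c + d = 47
  -a + b - c + d = 8
  a + b + c + d = 2
Solving the system yields a = -5, b = 2, c = 2, d = 3.
So g(s) = -5s^3 + 2s^2 + 2s + 3.
Then g(0) = 3.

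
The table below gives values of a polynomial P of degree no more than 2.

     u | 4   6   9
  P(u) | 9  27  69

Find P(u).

Write P(u) = au^2 + bu + c. Substituting each data point gives a linear system:
  16a + 4b + c = 9
  36a + 6b + c = 27
  81a + 9b + c = 69
Solving the system yields a = 1, b = -1, c = -3.
So P(u) = u² - u - 3.
Check: P(6) = 27. ✓

P(u) = u^2 - u - 3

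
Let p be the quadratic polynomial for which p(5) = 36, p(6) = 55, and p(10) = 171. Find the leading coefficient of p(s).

2

Write p(s) = as^2 + bs + c. Substituting each data point gives a linear system:
  25a + 5b + c = 36
  36a + 6b + c = 55
  100a + 10b + c = 171
Solving the system yields a = 2, b = -3, c = 1.
So p(s) = 2s² - 3s + 1.
The leading coefficient is 2.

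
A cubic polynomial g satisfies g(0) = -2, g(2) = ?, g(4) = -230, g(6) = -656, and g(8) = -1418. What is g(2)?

On equispaced nodes a degree-3 polynomial has vanishing fourth forward difference, so
  g(0) - 4·g(2) + 6·g(4) - 4·g(6) + g(8) = 0.
Substituting the known values and solving for g(2):
  -4·g(2) = 176
  g(2) = -44.

-44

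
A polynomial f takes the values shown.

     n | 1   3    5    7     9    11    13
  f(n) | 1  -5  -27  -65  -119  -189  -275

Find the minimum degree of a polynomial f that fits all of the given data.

Forward differences of the values at n = 1, 3, 5, 7, 9, 11, 13:
  f  : 1  -5  -27  -65  -119  -189  -275
  Δ  : -6  -22  -38  -54  -70  -86
  Δ^2: -16  -16  -16  -16  -16
  Δ^3: 0  0  0  0
  Δ^4: 0  0  0
  Δ^5: 0  0
  Δ^6: 0
The second differences are constant (-16) and nonzero, while all higher differences vanish, so the minimal degree is 2.

2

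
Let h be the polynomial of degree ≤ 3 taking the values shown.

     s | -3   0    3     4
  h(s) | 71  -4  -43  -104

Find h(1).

-5

Using the Lagrange interpolation formula with nodes -3, 0, 3, 4:
  L_0(s) = s(s - 3)(s - 4) / -126
  L_1(s) = (s + 3)(s - 3)(s - 4) / 36
  L_2(s) = (s + 3)s(s - 4) / -18
  L_3(s) = (s + 3)s(s - 3) / 28
Then h(s) = 71·L_0(s) - 4·L_1(s) - 43·L_2(s) - 104·L_3(s).
Expanding and collecting terms gives h(s) = -2s^3 + 2s^2 - s - 4.
Evaluating at s = 1: h(1) = -5.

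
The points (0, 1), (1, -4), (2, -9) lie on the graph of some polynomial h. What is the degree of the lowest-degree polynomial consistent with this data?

Forward differences of the values at x = 0, 1, 2:
  h  : 1  -4  -9
  Δ  : -5  -5
  Δ^2: 0
The first differences are constant (-5) and nonzero, while all higher differences vanish, so the minimal degree is 1.

1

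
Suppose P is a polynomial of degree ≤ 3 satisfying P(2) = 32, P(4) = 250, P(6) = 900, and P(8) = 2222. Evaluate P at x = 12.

Forward differences of the values at x = 2, 4, 6, 8:
  P  : 32  250  900  2222
  Δ  : 218  650  1322
  Δ^2: 432  672
  Δ^3: 240
The third differences are constant, confirming degree 3.
Interpolating (Newton forward form) and evaluating at x = 12 gives P(12) = 7842.

7842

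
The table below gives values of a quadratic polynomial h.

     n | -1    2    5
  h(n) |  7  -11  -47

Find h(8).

Using the Lagrange interpolation formula with nodes -1, 2, 5:
  L_0(n) = (n - 2)(n - 5) / 18
  L_1(n) = (n + 1)(n - 5) / -9
  L_2(n) = (n + 1)(n - 2) / 18
Then h(n) = 7·L_0(n) - 11·L_1(n) - 47·L_2(n).
Expanding and collecting terms gives h(n) = -n^2 - 5n + 3.
Evaluating at n = 8: h(8) = -101.

-101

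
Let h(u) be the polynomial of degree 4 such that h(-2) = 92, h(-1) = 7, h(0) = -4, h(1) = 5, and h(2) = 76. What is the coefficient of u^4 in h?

4

Write h(u) = au^4 + bu^3 + cu^2 + du + e. Substituting each data point gives a linear system:
  16a - 8b + 4c - 2d + e = 92
  a - b + c - d + e = 7
  e = -4
  a + b + c + d + e = 5
  16a + 8b + 4c + 2d + e = 76
Solving the system yields a = 4, b = -1, c = 6, d = 0, e = -4.
So h(u) = 4u^4 - u^3 + 6u^2 - 4.
The leading coefficient is 4.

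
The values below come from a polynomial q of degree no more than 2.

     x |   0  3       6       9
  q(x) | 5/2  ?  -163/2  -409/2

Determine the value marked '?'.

-25/2

On equispaced nodes a degree-2 polynomial has vanishing third forward difference, so
  - q(0) + 3·q(3) - 3·q(6) + q(9) = 0.
Substituting the known values and solving for q(3):
  3·q(3) = -75/2
  q(3) = -25/2.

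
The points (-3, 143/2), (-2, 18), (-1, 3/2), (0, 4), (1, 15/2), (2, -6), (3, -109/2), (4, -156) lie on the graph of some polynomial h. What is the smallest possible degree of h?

Forward differences of the values at t = -3, -2, -1, 0, 1, 2, 3, 4:
  h  : 143/2  18  3/2  4  15/2  -6  -109/2  -156
  Δ  : -107/2  -33/2  5/2  7/2  -27/2  -97/2  -203/2
  Δ^2: 37  19  1  -17  -35  -53
  Δ^3: -18  -18  -18  -18  -18
  Δ^4: 0  0  0  0
  Δ^5: 0  0  0
  Δ^6: 0  0
  Δ^7: 0
The third differences are constant (-18) and nonzero, while all higher differences vanish, so the minimal degree is 3.

3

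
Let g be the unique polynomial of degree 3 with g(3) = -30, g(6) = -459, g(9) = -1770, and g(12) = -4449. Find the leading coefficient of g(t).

-3

Write g(t) = at^3 + bt^2 + ct + d. Substituting each data point gives a linear system:
  27a + 9b + 3c + d = -30
  216a + 36b + 6c + d = -459
  729a + 81b + 9c + d = -1770
  1728a + 144b + 12c + d = -4449
Solving the system yields a = -3, b = 5, c = 1, d = 3.
So g(t) = -3t^3 + 5t^2 + t + 3.
The leading coefficient is -3.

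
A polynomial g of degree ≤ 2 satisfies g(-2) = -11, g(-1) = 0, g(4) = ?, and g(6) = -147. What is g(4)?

-65

The 3 known points determine the degree-2 polynomial uniquely.
Write g(n) = an^2 + bn + c. Substituting each data point gives a linear system:
  4a - 2b + c = -11
  a - b + c = 0
  36a + 6b + c = -147
Solving the system yields a = -4, b = -1, c = 3.
So g(n) = -4n² - n + 3.
Then g(4) = -65.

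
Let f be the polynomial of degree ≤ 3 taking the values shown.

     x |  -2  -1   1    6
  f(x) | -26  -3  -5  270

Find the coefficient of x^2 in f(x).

-4

Write f(x) = ax^3 + bx^2 + cx + d. Substituting each data point gives a linear system:
  -8a + 4b - 2c + d = -26
  -a + b - c + d = -3
  a + b + c + d = -5
  216a + 36b + 6c + d = 270
Solving the system yields a = 2, b = -4, c = -3, d = 0.
So f(x) = 2x^3 - 4x^2 - 3x.
The coefficient of x^2 is -4.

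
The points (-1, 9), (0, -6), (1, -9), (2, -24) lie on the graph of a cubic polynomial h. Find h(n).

h(n) = -4n^3 + 6n^2 - 5n - 6

Write h(n) = an^3 + bn^2 + cn + d. Substituting each data point gives a linear system:
  -a + b - c + d = 9
  d = -6
  a + b + c + d = -9
  8a + 4b + 2c + d = -24
Solving the system yields a = -4, b = 6, c = -5, d = -6.
So h(n) = -4n^3 + 6n^2 - 5n - 6.
Check: h(0) = -6. ✓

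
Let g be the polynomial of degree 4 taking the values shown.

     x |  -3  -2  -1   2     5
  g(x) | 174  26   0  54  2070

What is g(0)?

0

Write g(x) = ax^4 + bx^3 + cx^2 + dx + e. Substituting each data point gives a linear system:
  81a - 27b + 9c - 3d + e = 174
  16a - 8b + 4c - 2d + e = 26
  a - b + c - d + e = 0
  16a + 8b + 4c + 2d + e = 54
  625a + 125b + 25c + 5d + e = 2070
Solving the system yields a = 3, b = 2, c = -2, d = -1, e = 0.
So g(x) = 3x⁴ + 2x³ - 2x² - x.
Then g(0) = 0.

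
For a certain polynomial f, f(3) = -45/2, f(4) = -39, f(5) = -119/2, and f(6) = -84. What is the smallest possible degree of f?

Forward differences of the values at s = 3, 4, 5, 6:
  f  : -45/2  -39  -119/2  -84
  Δ  : -33/2  -41/2  -49/2
  Δ^2: -4  -4
  Δ^3: 0
The second differences are constant (-4) and nonzero, while all higher differences vanish, so the minimal degree is 2.

2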